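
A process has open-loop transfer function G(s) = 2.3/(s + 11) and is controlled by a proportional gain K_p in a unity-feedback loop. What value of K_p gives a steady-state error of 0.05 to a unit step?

For a type-0 loop with proportional control, e_ss = 1/(1 + K_p·G(0)).
G(0) = 0.2091. Require 1/(1 + K_p·0.2091) = 0.05, so 1 + 0.2091·K_p = 20.
K_p = (20 − 1)/0.2091 = 90.9.

K_p = 90.9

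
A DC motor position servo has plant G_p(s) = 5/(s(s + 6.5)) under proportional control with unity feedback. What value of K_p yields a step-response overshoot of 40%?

K_p = 26.9

From %OS = 100·exp(−πζ/√(1−ζ²)) = 40%, ζ = −ln(0.4)/√(π²+ln²(0.4)) = 0.28.
Characteristic equation s² + 6.5s + 5K_p = 0 gives ζ = 6.5/(2√(5K_p)).
Setting ζ = 0.28: √(5K_p) = 6.5/(2·0.28) = 11.61, so K_p = 134.7/5 = 26.9.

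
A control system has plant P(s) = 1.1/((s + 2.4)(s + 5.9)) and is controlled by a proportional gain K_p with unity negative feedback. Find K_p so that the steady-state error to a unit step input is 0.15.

For a type-0 loop with proportional control, e_ss = 1/(1 + K_p·P(0)).
P(0) = 0.07768. Require 1/(1 + K_p·0.07768) = 0.15, so 1 + 0.07768·K_p = 6.667.
K_p = (6.667 − 1)/0.07768 = 72.9.

K_p = 72.9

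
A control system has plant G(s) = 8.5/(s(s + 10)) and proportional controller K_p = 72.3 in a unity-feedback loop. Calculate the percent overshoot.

52.4%

The closed-loop denominator s² + 10s + 614.5 gives ω_n = √614.5 = 24.79 and ζ = 10/(2ω_n) = 0.2017.
%OS = 100·exp(−πζ/√(1−ζ²)) = 100·exp(−π·0.2017/√0.9593) = 52.4%.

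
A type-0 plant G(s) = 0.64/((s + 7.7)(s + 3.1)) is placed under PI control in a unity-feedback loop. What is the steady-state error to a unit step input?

0

The PI controller's integrator makes the forward path type 1, so e_ss to a step is zero.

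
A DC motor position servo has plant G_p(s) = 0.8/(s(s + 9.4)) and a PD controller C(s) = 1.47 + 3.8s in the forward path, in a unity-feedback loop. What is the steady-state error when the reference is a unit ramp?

The loop has one pole at the origin (type 1). Velocity error constant K_v = lim_{s→0} s·C(s)G_p(s) = 1.47·0.8/9.4 = 0.1251.
Steady-state error to a unit ramp: e_ss = 1/K_v = 7.99.

7.99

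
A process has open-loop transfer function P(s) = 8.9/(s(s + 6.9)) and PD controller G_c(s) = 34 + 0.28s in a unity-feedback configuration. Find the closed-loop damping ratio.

Forward path: (34 + 0.28s)·8.9/(s(s+6.9)). The closed-loop characteristic equation is s² + (6.9 + 8.9·0.28)s + 8.9·34 = 0.
That is s² + 9.392s + 302.6 = 0, so ω_n = 17.4 rad/s and ζ = 9.392/(2·17.4) = 0.27.

ζ = 0.27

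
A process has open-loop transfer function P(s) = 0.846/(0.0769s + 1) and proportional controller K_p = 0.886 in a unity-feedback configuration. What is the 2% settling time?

Closed loop: T(s) = K_p·P/(1+K_p·P) = 0.7496/(0.0769s + 1 + 0.7496), with pole at s = −(1 + 0.7496)/0.0769 = −22.75.
τ = 1/22.75 = 0.04395 s, so 2% settling time ≈ 4τ = 0.176 s.

T_s ≈ 0.176 s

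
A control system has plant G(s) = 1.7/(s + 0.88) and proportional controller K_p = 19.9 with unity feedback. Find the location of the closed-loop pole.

Closed-loop transfer function: T(s) = K_p·G(s)/(1 + K_p·G(s)) = 33.83/(s + 0.88 + 33.83) = 33.83/(s + 34.71).
The closed-loop pole is at s = −34.71.

s = -34.71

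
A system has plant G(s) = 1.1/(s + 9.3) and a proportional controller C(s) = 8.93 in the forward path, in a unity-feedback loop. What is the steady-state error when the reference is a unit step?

0.486

The loop is type 0. Static position error constant K_pos = C(0)·G(0) = 8.93·0.1183 = 1.056.
Steady-state error to a unit step: e_ss = 1/(1+K_pos) = 1/2.056 = 0.486.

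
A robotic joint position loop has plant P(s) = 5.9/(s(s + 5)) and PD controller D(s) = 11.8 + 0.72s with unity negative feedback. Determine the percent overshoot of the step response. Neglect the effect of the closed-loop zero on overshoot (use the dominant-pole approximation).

12.3%

Forward path: (11.8 + 0.72s)·5.9/(s(s+5)). The closed-loop characteristic equation is s² + (5 + 5.9·0.72)s + 5.9·11.8 = 0.
That is s² + 9.248s + 69.62 = 0, so ω_n = 8.344 rad/s and ζ = 9.248/(2·8.344) = 0.5542.
%OS = 100·exp(−πζ/√(1−ζ²)) = 12.3%.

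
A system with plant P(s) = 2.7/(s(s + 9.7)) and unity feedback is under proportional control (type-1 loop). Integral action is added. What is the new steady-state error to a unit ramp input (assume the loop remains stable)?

0

The integrator raises the loop to type 2, so K_v → ∞ and e_ss to a ramp is zero.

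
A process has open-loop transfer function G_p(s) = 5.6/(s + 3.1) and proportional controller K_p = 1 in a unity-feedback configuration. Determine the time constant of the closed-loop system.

τ = 0.115 s

Closed-loop transfer function: T(s) = K_p·G_p(s)/(1 + K_p·G_p(s)) = 5.6/(s + 3.1 + 5.6) = 5.6/(s + 8.7).
Time constant τ = 1/8.7 = 0.115 s.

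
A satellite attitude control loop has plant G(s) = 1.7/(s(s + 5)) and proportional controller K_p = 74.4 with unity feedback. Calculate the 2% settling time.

From 1 + K_pG(s) = 0: s² + 5s + 126.5 = 0 ⇒ ω_n = 11.25, ζ = 0.2223.
2% settling time T_s ≈ 4/(ζω_n) = 4/2.5 = 1.6 s.

T_s ≈ 1.6 s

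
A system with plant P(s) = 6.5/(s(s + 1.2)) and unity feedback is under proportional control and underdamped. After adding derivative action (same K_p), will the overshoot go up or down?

decrease

The derivative term adds K·K_d to the s-coefficient of the characteristic equation, raising 2ζω_n while ω_n is unchanged; ζ increases, so overshoot decreases.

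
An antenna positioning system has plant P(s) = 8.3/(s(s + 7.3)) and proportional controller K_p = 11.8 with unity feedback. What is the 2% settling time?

Closed-loop characteristic equation: s² + 7.3s + 97.94 = 0, so ω_n = 9.896 rad/s and ζ = 7.3/(2·9.896) = 0.3688.
2% settling time T_s ≈ 4/(ζω_n) = 4/3.65 = 1.1 s.

T_s ≈ 1.1 s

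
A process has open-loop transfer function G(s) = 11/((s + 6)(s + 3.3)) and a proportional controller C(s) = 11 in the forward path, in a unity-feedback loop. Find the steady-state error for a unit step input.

The loop is type 0. Static position error constant K_pos = C(0)·G(0) = 11·0.5556 = 6.111.
Steady-state error to a unit step: e_ss = 1/(1+K_pos) = 1/7.111 = 0.141.

0.141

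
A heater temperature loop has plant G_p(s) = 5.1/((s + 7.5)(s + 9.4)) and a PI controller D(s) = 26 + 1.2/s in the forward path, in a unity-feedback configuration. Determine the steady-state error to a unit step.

0

The open loop D(s)G_p(s) has a pole at the origin (type 1), so the static position error constant is infinite and e_ss = 1/(1+∞) = 0.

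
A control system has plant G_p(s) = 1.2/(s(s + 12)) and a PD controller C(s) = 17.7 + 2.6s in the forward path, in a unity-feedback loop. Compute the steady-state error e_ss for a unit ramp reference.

The loop has one pole at the origin (type 1). Velocity error constant K_v = lim_{s→0} s·C(s)G_p(s) = 17.7·1.2/12 = 1.77.
Steady-state error to a unit ramp: e_ss = 1/K_v = 0.565.

0.565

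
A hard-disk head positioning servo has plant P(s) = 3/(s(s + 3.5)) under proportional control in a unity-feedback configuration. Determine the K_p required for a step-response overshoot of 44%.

From %OS = 100·exp(−πζ/√(1−ζ²)) = 44%, ζ = −ln(0.44)/√(π²+ln²(0.44)) = 0.2528.
Characteristic equation s² + 3.5s + 3K_p = 0 gives ζ = 3.5/(2√(3K_p)).
Setting ζ = 0.2528: √(3K_p) = 3.5/(2·0.2528) = 6.921, so K_p = 47.91/3 = 16.

K_p = 16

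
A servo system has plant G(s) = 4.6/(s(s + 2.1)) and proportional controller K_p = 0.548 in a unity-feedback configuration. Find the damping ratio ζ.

With unity feedback the closed-loop characteristic equation is s² + 2.1s + 0.548·4.6 = s² + 2.1s + 2.521 = 0.
Matching s² + 2ζω_n s + ω_n²: ω_n = √2.521 = 1.588 rad/s and 2ζω_n = 2.1, so ζ = 2.1/(2·1.588) = 0.661.

ζ = 0.661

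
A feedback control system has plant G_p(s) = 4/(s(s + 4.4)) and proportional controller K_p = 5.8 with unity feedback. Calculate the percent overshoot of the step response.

19.9%

Closed-loop characteristic equation: s² + 4.4s + 23.2 = 0, so ω_n = 4.817 rad/s and ζ = 4.4/(2·4.817) = 0.4568.
%OS = 100·exp(−πζ/√(1−ζ²)) = 100·exp(−π·0.4568/√0.7914) = 19.9%.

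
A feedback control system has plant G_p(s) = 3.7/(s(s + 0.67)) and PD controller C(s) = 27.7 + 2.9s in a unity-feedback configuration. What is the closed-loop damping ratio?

Forward path: (27.7 + 2.9s)·3.7/(s(s+0.67)). The closed-loop characteristic equation is s² + (0.67 + 3.7·2.9)s + 3.7·27.7 = 0.
That is s² + 11.4s + 102.5 = 0, so ω_n = 10.12 rad/s and ζ = 11.4/(2·10.12) = 0.563.

ζ = 0.563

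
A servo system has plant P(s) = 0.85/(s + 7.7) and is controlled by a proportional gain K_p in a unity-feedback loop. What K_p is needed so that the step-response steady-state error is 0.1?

For a type-0 loop with proportional control, e_ss = 1/(1 + K_p·P(0)).
P(0) = 0.1104. Require 1/(1 + K_p·0.1104) = 0.1, so 1 + 0.1104·K_p = 10.
K_p = (10 − 1)/0.1104 = 81.5.

K_p = 81.5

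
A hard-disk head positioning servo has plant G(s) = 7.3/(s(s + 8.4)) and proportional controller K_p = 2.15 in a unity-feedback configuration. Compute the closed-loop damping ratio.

The closed-loop denominator is s(s+8.4) + 2.15·7.3 = s² + 8.4s + 15.69.
So ω_n² = 15.69 ⇒ ω_n = 3.962 rad/s, and ζ = 8.4/(2ω_n) = 1.06.

ζ = 1.06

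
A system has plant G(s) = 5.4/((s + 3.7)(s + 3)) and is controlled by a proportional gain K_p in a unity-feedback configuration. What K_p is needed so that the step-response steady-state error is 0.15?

K_p = 11.6

The loop is type 0, so e_ss(step) = 1/(1 + K_pos) with K_pos = K_p·G(0).
G(0) = 0.4865. Require 1/(1 + K_p·0.4865) = 0.15, so 1 + 0.4865·K_p = 6.667.
K_p = (6.667 − 1)/0.4865 = 11.6.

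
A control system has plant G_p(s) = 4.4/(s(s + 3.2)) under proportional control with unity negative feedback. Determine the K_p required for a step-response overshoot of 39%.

K_p = 7.06

From %OS = 100·exp(−πζ/√(1−ζ²)) = 39%, ζ = −ln(0.39)/√(π²+ln²(0.39)) = 0.2871.
Characteristic equation s² + 3.2s + 4.4K_p = 0 gives ζ = 3.2/(2√(4.4K_p)).
Setting ζ = 0.2871: √(4.4K_p) = 3.2/(2·0.2871) = 5.573, so K_p = 31.06/4.4 = 7.06.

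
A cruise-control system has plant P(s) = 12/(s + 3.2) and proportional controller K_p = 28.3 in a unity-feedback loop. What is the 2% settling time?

Closed-loop transfer function: T(s) = K_p·P(s)/(1 + K_p·P(s)) = 339.6/(s + 3.2 + 339.6) = 339.6/(s + 342.8).
Time constant τ = 1/342.8 = 0.002917 s, so the 2% settling time is about 4τ = 0.0117 s.

T_s ≈ 0.0117 s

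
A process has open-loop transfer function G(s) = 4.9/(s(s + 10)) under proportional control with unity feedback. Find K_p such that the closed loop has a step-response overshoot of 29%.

From %OS = 100·exp(−πζ/√(1−ζ²)) = 29%, ζ = −ln(0.29)/√(π²+ln²(0.29)) = 0.3666.
Characteristic equation s² + 10s + 4.9K_p = 0 gives ζ = 10/(2√(4.9K_p)).
Setting ζ = 0.3666: √(4.9K_p) = 10/(2·0.3666) = 13.64, so K_p = 186/4.9 = 38.

K_p = 38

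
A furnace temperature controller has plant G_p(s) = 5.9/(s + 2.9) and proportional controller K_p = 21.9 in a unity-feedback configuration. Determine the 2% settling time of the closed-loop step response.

T_s ≈ 0.0303 s

Closed-loop transfer function: T(s) = K_p·G_p(s)/(1 + K_p·G_p(s)) = 129.2/(s + 2.9 + 129.2) = 129.2/(s + 132.1).
Time constant τ = 1/132.1 = 0.007569 s, so the 2% settling time is about 4τ = 0.0303 s.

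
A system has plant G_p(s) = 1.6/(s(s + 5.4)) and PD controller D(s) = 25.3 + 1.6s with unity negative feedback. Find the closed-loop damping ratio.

Forward path: (25.3 + 1.6s)·1.6/(s(s+5.4)). The closed-loop characteristic equation is s² + (5.4 + 1.6·1.6)s + 1.6·25.3 = 0.
That is s² + 7.96s + 40.48 = 0, so ω_n = 6.362 rad/s and ζ = 7.96/(2·6.362) = 0.6256.

ζ = 0.626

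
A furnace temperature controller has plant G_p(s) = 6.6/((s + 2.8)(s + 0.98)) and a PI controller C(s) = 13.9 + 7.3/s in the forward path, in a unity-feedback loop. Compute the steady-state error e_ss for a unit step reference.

0

The open loop C(s)G_p(s) has a pole at the origin (type 1), so the static position error constant is infinite and e_ss = 1/(1+∞) = 0.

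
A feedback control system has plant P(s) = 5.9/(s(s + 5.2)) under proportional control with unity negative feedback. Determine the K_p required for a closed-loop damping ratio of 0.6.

Closed-loop characteristic equation: s² + 5.2s + K_p·5.9 = 0.
So ω_n = √(5.9K_p) and 2ζω_n = 5.2, giving ζ = 5.2/(2√(5.9K_p)).
Setting ζ = 0.6: √(5.9K_p) = 5.2/(2·0.6) = 4.333, so K_p = 18.78/5.9 = 3.18.

K_p = 3.18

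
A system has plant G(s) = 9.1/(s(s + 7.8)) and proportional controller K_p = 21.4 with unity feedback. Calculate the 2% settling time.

T_s ≈ 1.03 s

Closed-loop characteristic equation: s² + 7.8s + 194.7 = 0, so ω_n = 13.95 rad/s and ζ = 7.8/(2·13.95) = 0.2795.
2% settling time T_s ≈ 4/(ζω_n) = 4/3.9 = 1.03 s.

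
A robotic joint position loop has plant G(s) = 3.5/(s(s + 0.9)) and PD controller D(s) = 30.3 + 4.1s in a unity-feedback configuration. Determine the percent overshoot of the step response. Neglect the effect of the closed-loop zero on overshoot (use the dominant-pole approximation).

3.14%

Forward path: (30.3 + 4.1s)·3.5/(s(s+0.9)). The closed-loop characteristic equation is s² + (0.9 + 3.5·4.1)s + 3.5·30.3 = 0.
That is s² + 15.25s + 106 = 0, so ω_n = 10.3 rad/s and ζ = 15.25/(2·10.3) = 0.7404.
%OS = 100·exp(−πζ/√(1−ζ²)) = 3.14%.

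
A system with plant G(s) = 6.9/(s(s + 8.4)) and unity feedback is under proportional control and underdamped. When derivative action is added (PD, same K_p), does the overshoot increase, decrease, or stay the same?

decrease

With PD the characteristic equation becomes s² + (a + K·K_d)s + K·K_p = 0; the damping term grows, ζ rises, overshoot falls.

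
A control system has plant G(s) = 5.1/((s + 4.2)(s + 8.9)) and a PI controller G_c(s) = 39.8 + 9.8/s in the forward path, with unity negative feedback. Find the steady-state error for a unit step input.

0

The open loop G_c(s)G(s) has a pole at the origin (type 1), so the static position error constant is infinite and e_ss = 1/(1+∞) = 0.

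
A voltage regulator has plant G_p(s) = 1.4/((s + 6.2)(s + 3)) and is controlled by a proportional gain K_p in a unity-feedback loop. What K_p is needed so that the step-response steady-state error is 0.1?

K_p = 120

The loop is type 0, so e_ss(step) = 1/(1 + K_pos) with K_pos = K_p·G_p(0).
G_p(0) = 0.07527. Require 1/(1 + K_p·0.07527) = 0.1, so 1 + 0.07527·K_p = 10.
K_p = (10 − 1)/0.07527 = 120.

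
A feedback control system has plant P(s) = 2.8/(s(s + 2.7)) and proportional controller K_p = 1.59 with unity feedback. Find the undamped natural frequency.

ω_n = 2.11 rad/s

The closed-loop denominator is s(s+2.7) + 1.59·2.8 = s² + 2.7s + 4.452.
So ω_n² = 4.452 ⇒ ω_n = 2.11 rad/s, and ζ = 2.7/(2ω_n) = 0.64.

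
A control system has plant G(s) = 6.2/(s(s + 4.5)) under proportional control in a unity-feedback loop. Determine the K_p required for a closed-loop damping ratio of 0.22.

K_p = 16.9

Closed-loop characteristic equation: s² + 4.5s + K_p·6.2 = 0.
So ω_n = √(6.2K_p) and 2ζω_n = 4.5, giving ζ = 4.5/(2√(6.2K_p)).
Setting ζ = 0.22: √(6.2K_p) = 4.5/(2·0.22) = 10.23, so K_p = 104.6/6.2 = 16.9.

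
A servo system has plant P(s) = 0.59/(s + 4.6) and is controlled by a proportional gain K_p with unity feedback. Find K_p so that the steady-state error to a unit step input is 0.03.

K_p = 252

The loop is type 0, so e_ss(step) = 1/(1 + K_pos) with K_pos = K_p·P(0).
P(0) = 0.1283. Require 1/(1 + K_p·0.1283) = 0.03, so 1 + 0.1283·K_p = 33.33.
K_p = (33.33 − 1)/0.1283 = 252.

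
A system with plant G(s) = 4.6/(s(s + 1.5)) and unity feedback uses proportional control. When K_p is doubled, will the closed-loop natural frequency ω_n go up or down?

increase

ω_n = √(4.6·K_p), which grows with K_p.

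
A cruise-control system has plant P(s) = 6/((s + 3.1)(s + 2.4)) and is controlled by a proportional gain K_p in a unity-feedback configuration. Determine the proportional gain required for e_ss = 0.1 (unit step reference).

For a type-0 loop with proportional control, e_ss = 1/(1 + K_p·P(0)).
P(0) = 0.8065. Require 1/(1 + K_p·0.8065) = 0.1, so 1 + 0.8065·K_p = 10.
K_p = (10 − 1)/0.8065 = 11.2.

K_p = 11.2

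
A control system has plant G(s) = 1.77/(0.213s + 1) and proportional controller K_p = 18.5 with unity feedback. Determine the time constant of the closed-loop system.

τ = 0.00631 s

Closed loop: T(s) = K_p·G/(1+K_p·G) = 32.74/(0.213s + 1 + 32.74), with pole at s = −(1 + 32.74)/0.213 = −158.4.
Closed-loop time constant τ = 1/158.4 = 0.00631 s.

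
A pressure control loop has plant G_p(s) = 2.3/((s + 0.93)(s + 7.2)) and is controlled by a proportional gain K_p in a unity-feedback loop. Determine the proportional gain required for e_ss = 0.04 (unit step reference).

For a type-0 loop with proportional control, e_ss = 1/(1 + K_p·G_p(0)).
G_p(0) = 0.3435. Require 1/(1 + K_p·0.3435) = 0.04, so 1 + 0.3435·K_p = 25.
K_p = (25 − 1)/0.3435 = 69.9.

K_p = 69.9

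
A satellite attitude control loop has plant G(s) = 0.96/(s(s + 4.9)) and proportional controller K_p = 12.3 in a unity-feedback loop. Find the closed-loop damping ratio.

1 + K_p·G(s) = 0 gives s² + 4.9s + 11.81 = 0.
So ω_n² = 11.81 ⇒ ω_n = 3.436 rad/s, and ζ = 4.9/(2ω_n) = 0.713.

ζ = 0.713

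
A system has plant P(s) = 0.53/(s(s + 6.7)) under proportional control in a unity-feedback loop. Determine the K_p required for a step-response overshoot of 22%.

From %OS = 100·exp(−πζ/√(1−ζ²)) = 22%, ζ = −ln(0.22)/√(π²+ln²(0.22)) = 0.4342.
Characteristic equation s² + 6.7s + 0.53K_p = 0 gives ζ = 6.7/(2√(0.53K_p)).
Setting ζ = 0.4342: √(0.53K_p) = 6.7/(2·0.4342) = 7.716, so K_p = 59.54/0.53 = 112.

K_p = 112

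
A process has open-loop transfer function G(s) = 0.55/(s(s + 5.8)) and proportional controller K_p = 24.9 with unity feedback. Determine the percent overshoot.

Closed-loop characteristic equation: s² + 5.8s + 13.7 = 0, so ω_n = 3.701 rad/s and ζ = 5.8/(2·3.701) = 0.7836.
%OS = 100·exp(−πζ/√(1−ζ²)) = 100·exp(−π·0.7836/√0.3859) = 1.9%.

1.9%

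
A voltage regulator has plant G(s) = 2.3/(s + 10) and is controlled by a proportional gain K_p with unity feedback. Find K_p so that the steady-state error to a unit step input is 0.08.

K_p = 50

Steady-state error for a unit step on this type-0 loop is 1/(1 + K_p·G(0)).
G(0) = 0.23. Require 1/(1 + K_p·0.23) = 0.08, so 1 + 0.23·K_p = 12.5.
K_p = (12.5 − 1)/0.23 = 50.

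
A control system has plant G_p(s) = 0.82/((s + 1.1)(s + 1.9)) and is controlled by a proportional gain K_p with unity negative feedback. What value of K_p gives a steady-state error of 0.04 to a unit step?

For a type-0 loop with proportional control, e_ss = 1/(1 + K_p·G_p(0)).
G_p(0) = 0.3923. Require 1/(1 + K_p·0.3923) = 0.04, so 1 + 0.3923·K_p = 25.
K_p = (25 − 1)/0.3923 = 61.2.

K_p = 61.2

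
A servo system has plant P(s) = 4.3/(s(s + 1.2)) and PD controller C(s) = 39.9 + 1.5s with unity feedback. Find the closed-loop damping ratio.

Forward path: (39.9 + 1.5s)·4.3/(s(s+1.2)). The closed-loop characteristic equation is s² + (1.2 + 4.3·1.5)s + 4.3·39.9 = 0.
That is s² + 7.65s + 171.6 = 0, so ω_n = 13.1 rad/s and ζ = 7.65/(2·13.1) = 0.292.

ζ = 0.292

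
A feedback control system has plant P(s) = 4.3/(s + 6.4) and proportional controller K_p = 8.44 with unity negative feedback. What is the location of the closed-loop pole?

Closed-loop transfer function: T(s) = K_p·P(s)/(1 + K_p·P(s)) = 36.29/(s + 6.4 + 36.29) = 36.29/(s + 42.69).
The closed-loop pole is at s = −42.69.

s = -42.69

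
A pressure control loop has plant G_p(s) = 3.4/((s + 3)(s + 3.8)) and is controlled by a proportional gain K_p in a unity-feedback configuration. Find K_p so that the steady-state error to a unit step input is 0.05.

K_p = 63.7

The loop is type 0, so e_ss(step) = 1/(1 + K_pos) with K_pos = K_p·G_p(0).
G_p(0) = 0.2982. Require 1/(1 + K_p·0.2982) = 0.05, so 1 + 0.2982·K_p = 20.
K_p = (20 − 1)/0.2982 = 63.7.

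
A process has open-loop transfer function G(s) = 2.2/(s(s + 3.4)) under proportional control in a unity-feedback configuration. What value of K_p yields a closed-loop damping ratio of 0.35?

K_p = 10.7

Closed-loop characteristic equation: s² + 3.4s + K_p·2.2 = 0.
So ω_n = √(2.2K_p) and 2ζω_n = 3.4, giving ζ = 3.4/(2√(2.2K_p)).
Setting ζ = 0.35: √(2.2K_p) = 3.4/(2·0.35) = 4.857, so K_p = 23.59/2.2 = 10.7.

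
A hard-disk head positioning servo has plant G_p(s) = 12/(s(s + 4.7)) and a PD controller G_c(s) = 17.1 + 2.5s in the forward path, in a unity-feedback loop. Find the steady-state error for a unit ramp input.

0.0229

The loop has one pole at the origin (type 1). Velocity error constant K_v = lim_{s→0} s·G_c(s)G_p(s) = 17.1·12/4.7 = 43.66.
Steady-state error to a unit ramp: e_ss = 1/K_v = 0.0229.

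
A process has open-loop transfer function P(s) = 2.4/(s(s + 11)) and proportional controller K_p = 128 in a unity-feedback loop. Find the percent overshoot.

35.4%

The closed-loop denominator s² + 11s + 307.2 gives ω_n = √307.2 = 17.53 and ζ = 11/(2ω_n) = 0.3138.
%OS = 100·exp(−πζ/√(1−ζ²)) = 100·exp(−π·0.3138/√0.9015) = 35.4%.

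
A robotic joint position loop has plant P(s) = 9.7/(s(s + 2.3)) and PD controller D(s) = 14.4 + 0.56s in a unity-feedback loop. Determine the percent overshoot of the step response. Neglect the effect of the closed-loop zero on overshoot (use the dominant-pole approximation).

33.7%

Forward path: (14.4 + 0.56s)·9.7/(s(s+2.3)). The closed-loop characteristic equation is s² + (2.3 + 9.7·0.56)s + 9.7·14.4 = 0.
That is s² + 7.732s + 139.7 = 0, so ω_n = 11.82 rad/s and ζ = 7.732/(2·11.82) = 0.3271.
%OS = 100·exp(−πζ/√(1−ζ²)) = 33.7%.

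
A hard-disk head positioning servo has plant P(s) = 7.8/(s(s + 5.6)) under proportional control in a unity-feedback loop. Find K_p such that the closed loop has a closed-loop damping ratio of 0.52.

Closed-loop characteristic equation: s² + 5.6s + K_p·7.8 = 0.
So ω_n = √(7.8K_p) and 2ζω_n = 5.6, giving ζ = 5.6/(2√(7.8K_p)).
Setting ζ = 0.52: √(7.8K_p) = 5.6/(2·0.52) = 5.385, so K_p = 28.99/7.8 = 3.72.

K_p = 3.72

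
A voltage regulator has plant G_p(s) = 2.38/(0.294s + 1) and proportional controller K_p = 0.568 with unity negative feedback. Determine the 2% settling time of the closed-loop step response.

Closed loop: T(s) = K_p·G_p/(1+K_p·G_p) = 1.352/(0.294s + 1 + 1.352), with pole at s = −(1 + 1.352)/0.294 = −7.999.
τ = 1/7.999 = 0.125 s, so 2% settling time ≈ 4τ = 0.5 s.

T_s ≈ 0.5 s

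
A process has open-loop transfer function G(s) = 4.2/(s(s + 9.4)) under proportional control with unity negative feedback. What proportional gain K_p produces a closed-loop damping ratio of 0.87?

K_p = 6.95

Closed-loop characteristic equation: s² + 9.4s + K_p·4.2 = 0.
So ω_n = √(4.2K_p) and 2ζω_n = 9.4, giving ζ = 9.4/(2√(4.2K_p)).
Setting ζ = 0.87: √(4.2K_p) = 9.4/(2·0.87) = 5.402, so K_p = 29.18/4.2 = 6.95.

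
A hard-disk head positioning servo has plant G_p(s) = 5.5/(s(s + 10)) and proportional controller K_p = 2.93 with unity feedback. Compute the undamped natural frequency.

ω_n = 4.01 rad/s

1 + K_p·G_p(s) = 0 gives s² + 10s + 16.12 = 0.
Matching s² + 2ζω_n s + ω_n²: ω_n = √16.12 = 4.014 rad/s and 2ζω_n = 10, so ζ = 10/(2·4.014) = 1.25.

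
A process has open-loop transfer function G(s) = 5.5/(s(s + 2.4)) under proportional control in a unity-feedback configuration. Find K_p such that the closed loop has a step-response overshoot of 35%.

K_p = 2.61

From %OS = 100·exp(−πζ/√(1−ζ²)) = 35%, ζ = −ln(0.35)/√(π²+ln²(0.35)) = 0.3169.
Characteristic equation s² + 2.4s + 5.5K_p = 0 gives ζ = 2.4/(2√(5.5K_p)).
Setting ζ = 0.3169: √(5.5K_p) = 2.4/(2·0.3169) = 3.786, so K_p = 14.34/5.5 = 2.61.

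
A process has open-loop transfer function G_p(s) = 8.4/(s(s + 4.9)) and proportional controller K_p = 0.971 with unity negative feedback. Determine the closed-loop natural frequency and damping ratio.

ω_n = 2.86 rad/s, ζ = 0.858

1 + K_p·G_p(s) = 0 gives s² + 4.9s + 8.156 = 0.
Matching s² + 2ζω_n s + ω_n²: ω_n = √8.156 = 2.856 rad/s and 2ζω_n = 4.9, so ζ = 4.9/(2·2.856) = 0.858.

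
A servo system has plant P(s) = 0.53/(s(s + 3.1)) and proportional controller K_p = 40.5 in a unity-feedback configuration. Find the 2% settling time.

T_s ≈ 2.58 s

The closed-loop denominator s² + 3.1s + 21.46 gives ω_n = √21.46 = 4.633 and ζ = 3.1/(2ω_n) = 0.3346.
2% settling time T_s ≈ 4/(ζω_n) = 4/1.55 = 2.58 s.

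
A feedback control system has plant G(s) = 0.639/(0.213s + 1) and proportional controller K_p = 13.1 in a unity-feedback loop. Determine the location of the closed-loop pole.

Closed loop: T(s) = K_p·G/(1+K_p·G) = 8.371/(0.213s + 1 + 8.371), with pole at s = −(1 + 8.371)/0.213 = −43.99.

s = -43.99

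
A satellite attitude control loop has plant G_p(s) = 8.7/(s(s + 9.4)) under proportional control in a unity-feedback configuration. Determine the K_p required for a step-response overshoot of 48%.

K_p = 49.1

From %OS = 100·exp(−πζ/√(1−ζ²)) = 48%, ζ = −ln(0.48)/√(π²+ln²(0.48)) = 0.2275.
Characteristic equation s² + 9.4s + 8.7K_p = 0 gives ζ = 9.4/(2√(8.7K_p)).
Setting ζ = 0.2275: √(8.7K_p) = 9.4/(2·0.2275) = 20.66, so K_p = 426.8/8.7 = 49.1.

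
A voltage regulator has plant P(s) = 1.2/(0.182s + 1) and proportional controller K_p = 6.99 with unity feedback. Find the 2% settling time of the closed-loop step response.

T_s ≈ 0.0775 s

Closed loop: T(s) = K_p·P/(1+K_p·P) = 8.388/(0.182s + 1 + 8.388), with pole at s = −(1 + 8.388)/0.182 = −51.58.
τ = 1/51.58 = 0.01939 s, so 2% settling time ≈ 4τ = 0.0775 s.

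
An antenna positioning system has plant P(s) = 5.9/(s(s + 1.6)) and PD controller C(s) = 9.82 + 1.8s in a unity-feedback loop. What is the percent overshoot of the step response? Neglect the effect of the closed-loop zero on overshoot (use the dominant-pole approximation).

Forward path: (9.82 + 1.8s)·5.9/(s(s+1.6)). The closed-loop characteristic equation is s² + (1.6 + 5.9·1.8)s + 5.9·9.82 = 0.
That is s² + 12.22s + 57.94 = 0, so ω_n = 7.612 rad/s and ζ = 12.22/(2·7.612) = 0.8027.
%OS = 100·exp(−πζ/√(1−ζ²)) = 1.46%.

1.46%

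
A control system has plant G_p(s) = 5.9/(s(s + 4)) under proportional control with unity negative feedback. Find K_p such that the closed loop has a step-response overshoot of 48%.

K_p = 13.1

From %OS = 100·exp(−πζ/√(1−ζ²)) = 48%, ζ = −ln(0.48)/√(π²+ln²(0.48)) = 0.2275.
Characteristic equation s² + 4s + 5.9K_p = 0 gives ζ = 4/(2√(5.9K_p)).
Setting ζ = 0.2275: √(5.9K_p) = 4/(2·0.2275) = 8.791, so K_p = 77.28/5.9 = 13.1.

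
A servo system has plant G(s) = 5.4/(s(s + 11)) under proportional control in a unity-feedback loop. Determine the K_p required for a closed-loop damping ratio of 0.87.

K_p = 7.4

Closed-loop characteristic equation: s² + 11s + K_p·5.4 = 0.
So ω_n = √(5.4K_p) and 2ζω_n = 11, giving ζ = 11/(2√(5.4K_p)).
Setting ζ = 0.87: √(5.4K_p) = 11/(2·0.87) = 6.322, so K_p = 39.97/5.4 = 7.4.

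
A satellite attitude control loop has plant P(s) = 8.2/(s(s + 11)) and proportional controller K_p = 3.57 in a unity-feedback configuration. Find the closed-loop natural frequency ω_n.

ω_n = 5.41 rad/s

The closed-loop denominator is s(s+11) + 3.57·8.2 = s² + 11s + 29.27.
So ω_n² = 29.27 ⇒ ω_n = 5.411 rad/s, and ζ = 11/(2ω_n) = 1.02.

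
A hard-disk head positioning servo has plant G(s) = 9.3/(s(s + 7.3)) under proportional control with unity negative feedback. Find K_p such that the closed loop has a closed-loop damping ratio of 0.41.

Closed-loop characteristic equation: s² + 7.3s + K_p·9.3 = 0.
So ω_n = √(9.3K_p) and 2ζω_n = 7.3, giving ζ = 7.3/(2√(9.3K_p)).
Setting ζ = 0.41: √(9.3K_p) = 7.3/(2·0.41) = 8.902, so K_p = 79.25/9.3 = 8.52.

K_p = 8.52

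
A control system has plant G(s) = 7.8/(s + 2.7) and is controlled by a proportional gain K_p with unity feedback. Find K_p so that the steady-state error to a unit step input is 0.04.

K_p = 8.31

For a type-0 loop with proportional control, e_ss = 1/(1 + K_p·G(0)).
G(0) = 2.889. Require 1/(1 + K_p·2.889) = 0.04, so 1 + 2.889·K_p = 25.
K_p = (25 − 1)/2.889 = 8.31.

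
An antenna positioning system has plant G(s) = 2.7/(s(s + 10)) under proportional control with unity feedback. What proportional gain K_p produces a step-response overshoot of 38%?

From %OS = 100·exp(−πζ/√(1−ζ²)) = 38%, ζ = −ln(0.38)/√(π²+ln²(0.38)) = 0.2943.
Characteristic equation s² + 10s + 2.7K_p = 0 gives ζ = 10/(2√(2.7K_p)).
Setting ζ = 0.2943: √(2.7K_p) = 10/(2·0.2943) = 16.99, so K_p = 288.5/2.7 = 107.

K_p = 107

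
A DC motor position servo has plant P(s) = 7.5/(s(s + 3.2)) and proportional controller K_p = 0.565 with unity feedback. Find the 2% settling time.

T_s ≈ 2.5 s

Closed-loop characteristic equation: s² + 3.2s + 4.237 = 0, so ω_n = 2.059 rad/s and ζ = 3.2/(2·2.059) = 0.7773.
2% settling time T_s ≈ 4/(ζω_n) = 4/1.6 = 2.5 s.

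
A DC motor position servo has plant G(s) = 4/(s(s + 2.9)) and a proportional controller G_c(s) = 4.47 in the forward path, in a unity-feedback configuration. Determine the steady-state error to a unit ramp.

0.162

The loop has one pole at the origin (type 1). Velocity error constant K_v = lim_{s→0} s·G_c(s)G(s) = 4.47·4/2.9 = 6.166.
Steady-state error to a unit ramp: e_ss = 1/K_v = 0.162.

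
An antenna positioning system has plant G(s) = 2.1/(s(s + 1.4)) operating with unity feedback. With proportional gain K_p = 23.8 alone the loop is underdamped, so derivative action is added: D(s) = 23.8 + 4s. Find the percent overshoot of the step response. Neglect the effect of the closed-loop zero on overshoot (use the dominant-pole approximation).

Forward path: (23.8 + 4s)·2.1/(s(s+1.4)). The closed-loop characteristic equation is s² + (1.4 + 2.1·4)s + 2.1·23.8 = 0.
That is s² + 9.8s + 49.98 = 0, so ω_n = 7.07 rad/s and ζ = 9.8/(2·7.07) = 0.6931.
%OS = 100·exp(−πζ/√(1−ζ²)) = 4.88%.

4.88%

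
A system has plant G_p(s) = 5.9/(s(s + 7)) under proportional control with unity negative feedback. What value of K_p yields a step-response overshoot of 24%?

From %OS = 100·exp(−πζ/√(1−ζ²)) = 24%, ζ = −ln(0.24)/√(π²+ln²(0.24)) = 0.4136.
Characteristic equation s² + 7s + 5.9K_p = 0 gives ζ = 7/(2√(5.9K_p)).
Setting ζ = 0.4136: √(5.9K_p) = 7/(2·0.4136) = 8.462, so K_p = 71.61/5.9 = 12.1.

K_p = 12.1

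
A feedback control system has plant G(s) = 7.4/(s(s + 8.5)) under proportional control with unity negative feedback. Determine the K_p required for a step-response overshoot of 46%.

From %OS = 100·exp(−πζ/√(1−ζ²)) = 46%, ζ = −ln(0.46)/√(π²+ln²(0.46)) = 0.24.
Characteristic equation s² + 8.5s + 7.4K_p = 0 gives ζ = 8.5/(2√(7.4K_p)).
Setting ζ = 0.24: √(7.4K_p) = 8.5/(2·0.24) = 17.71, so K_p = 313.7/7.4 = 42.4.

K_p = 42.4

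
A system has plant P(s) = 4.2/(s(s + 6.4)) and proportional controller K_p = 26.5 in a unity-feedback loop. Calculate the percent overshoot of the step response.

36.8%

From 1 + K_pP(s) = 0: s² + 6.4s + 111.3 = 0 ⇒ ω_n = 10.55, ζ = 0.3033.
%OS = 100·exp(−πζ/√(1−ζ²)) = 100·exp(−π·0.3033/√0.908) = 36.8%.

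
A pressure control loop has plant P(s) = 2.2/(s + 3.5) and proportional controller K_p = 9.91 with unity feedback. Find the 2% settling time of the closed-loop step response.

Closed-loop transfer function: T(s) = K_p·P(s)/(1 + K_p·P(s)) = 21.8/(s + 3.5 + 21.8) = 21.8/(s + 25.3).
Time constant τ = 1/25.3 = 0.03952 s, so the 2% settling time is about 4τ = 0.158 s.

T_s ≈ 0.158 s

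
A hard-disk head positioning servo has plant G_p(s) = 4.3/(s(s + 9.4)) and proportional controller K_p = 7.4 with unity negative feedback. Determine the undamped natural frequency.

With unity feedback the closed-loop characteristic equation is s² + 9.4s + 7.4·4.3 = s² + 9.4s + 31.82 = 0.
So ω_n² = 31.82 ⇒ ω_n = 5.641 rad/s, and ζ = 9.4/(2ω_n) = 0.833.

ω_n = 5.64 rad/s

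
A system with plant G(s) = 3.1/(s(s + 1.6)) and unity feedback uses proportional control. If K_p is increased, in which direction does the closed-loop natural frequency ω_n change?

ω_n = √(3.1·K_p), which grows with K_p.

increase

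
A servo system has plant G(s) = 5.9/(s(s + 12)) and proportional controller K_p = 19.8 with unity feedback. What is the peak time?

From 1 + K_pG(s) = 0: s² + 12s + 116.8 = 0 ⇒ ω_n = 10.81, ζ = 0.5551.
Damped frequency ω_d = ω_n√(1−ζ²) = 8.99 rad/s, so peak time T_p = π/ω_d = 0.349 s.

T_p = 0.349 s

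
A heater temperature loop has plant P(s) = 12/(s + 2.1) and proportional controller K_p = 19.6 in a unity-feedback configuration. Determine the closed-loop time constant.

Closed-loop transfer function: T(s) = K_p·P(s)/(1 + K_p·P(s)) = 235.2/(s + 2.1 + 235.2) = 235.2/(s + 237.3).
Time constant τ = 1/237.3 = 0.00421 s.

τ = 0.00421 s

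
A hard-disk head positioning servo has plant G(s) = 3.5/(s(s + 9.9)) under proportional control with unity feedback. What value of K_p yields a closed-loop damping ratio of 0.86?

K_p = 9.47

Closed-loop characteristic equation: s² + 9.9s + K_p·3.5 = 0.
So ω_n = √(3.5K_p) and 2ζω_n = 9.9, giving ζ = 9.9/(2√(3.5K_p)).
Setting ζ = 0.86: √(3.5K_p) = 9.9/(2·0.86) = 5.756, so K_p = 33.13/3.5 = 9.47.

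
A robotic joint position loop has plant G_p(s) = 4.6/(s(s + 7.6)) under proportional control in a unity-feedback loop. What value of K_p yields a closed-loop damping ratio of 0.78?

Closed-loop characteristic equation: s² + 7.6s + K_p·4.6 = 0.
So ω_n = √(4.6K_p) and 2ζω_n = 7.6, giving ζ = 7.6/(2√(4.6K_p)).
Setting ζ = 0.78: √(4.6K_p) = 7.6/(2·0.78) = 4.872, so K_p = 23.73/4.6 = 5.16.

K_p = 5.16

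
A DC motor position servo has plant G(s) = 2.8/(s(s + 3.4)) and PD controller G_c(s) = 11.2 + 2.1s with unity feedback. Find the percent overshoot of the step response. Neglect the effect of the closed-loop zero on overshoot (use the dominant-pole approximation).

Forward path: (11.2 + 2.1s)·2.8/(s(s+3.4)). The closed-loop characteristic equation is s² + (3.4 + 2.8·2.1)s + 2.8·11.2 = 0.
That is s² + 9.28s + 31.36 = 0, so ω_n = 5.6 rad/s and ζ = 9.28/(2·5.6) = 0.8286.
%OS = 100·exp(−πζ/√(1−ζ²)) = 0.957%.

0.957%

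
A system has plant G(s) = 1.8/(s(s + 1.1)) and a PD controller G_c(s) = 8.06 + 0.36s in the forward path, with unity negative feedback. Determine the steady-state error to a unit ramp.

0.0758

The loop has one pole at the origin (type 1). Velocity error constant K_v = lim_{s→0} s·G_c(s)G(s) = 8.06·1.8/1.1 = 13.19.
Steady-state error to a unit ramp: e_ss = 1/K_v = 0.0758.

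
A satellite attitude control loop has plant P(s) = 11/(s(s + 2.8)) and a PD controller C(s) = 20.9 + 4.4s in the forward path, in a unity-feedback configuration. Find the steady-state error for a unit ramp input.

0.0122

The loop has one pole at the origin (type 1). Velocity error constant K_v = lim_{s→0} s·C(s)P(s) = 20.9·11/2.8 = 82.11.
Steady-state error to a unit ramp: e_ss = 1/K_v = 0.0122.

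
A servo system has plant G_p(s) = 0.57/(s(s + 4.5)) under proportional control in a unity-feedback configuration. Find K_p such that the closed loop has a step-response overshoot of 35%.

K_p = 88.4

From %OS = 100·exp(−πζ/√(1−ζ²)) = 35%, ζ = −ln(0.35)/√(π²+ln²(0.35)) = 0.3169.
Characteristic equation s² + 4.5s + 0.57K_p = 0 gives ζ = 4.5/(2√(0.57K_p)).
Setting ζ = 0.3169: √(0.57K_p) = 4.5/(2·0.3169) = 7.099, so K_p = 50.4/0.57 = 88.4.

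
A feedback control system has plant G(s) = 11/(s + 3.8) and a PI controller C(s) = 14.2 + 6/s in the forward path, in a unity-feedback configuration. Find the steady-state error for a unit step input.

0

The open loop C(s)G(s) has a pole at the origin (type 1), so the static position error constant is infinite and e_ss = 1/(1+∞) = 0.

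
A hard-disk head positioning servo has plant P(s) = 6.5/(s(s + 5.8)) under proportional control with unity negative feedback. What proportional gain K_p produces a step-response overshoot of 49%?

From %OS = 100·exp(−πζ/√(1−ζ²)) = 49%, ζ = −ln(0.49)/√(π²+ln²(0.49)) = 0.2214.
Characteristic equation s² + 5.8s + 6.5K_p = 0 gives ζ = 5.8/(2√(6.5K_p)).
Setting ζ = 0.2214: √(6.5K_p) = 5.8/(2·0.2214) = 13.1, so K_p = 171.5/6.5 = 26.4.

K_p = 26.4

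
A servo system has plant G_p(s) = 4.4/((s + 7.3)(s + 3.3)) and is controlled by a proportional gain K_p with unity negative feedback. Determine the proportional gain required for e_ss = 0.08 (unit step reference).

K_p = 63

Steady-state error for a unit step on this type-0 loop is 1/(1 + K_p·G_p(0)).
G_p(0) = 0.1826. Require 1/(1 + K_p·0.1826) = 0.08, so 1 + 0.1826·K_p = 12.5.
K_p = (12.5 − 1)/0.1826 = 63.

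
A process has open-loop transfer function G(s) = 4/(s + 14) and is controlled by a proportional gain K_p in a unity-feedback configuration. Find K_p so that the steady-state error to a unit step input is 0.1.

K_p = 31.5

For a type-0 loop with proportional control, e_ss = 1/(1 + K_p·G(0)).
G(0) = 0.2857. Require 1/(1 + K_p·0.2857) = 0.1, so 1 + 0.2857·K_p = 10.
K_p = (10 − 1)/0.2857 = 31.5.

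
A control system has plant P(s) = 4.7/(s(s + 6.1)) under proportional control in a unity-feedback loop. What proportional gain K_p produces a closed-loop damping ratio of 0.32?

K_p = 19.3

Closed-loop characteristic equation: s² + 6.1s + K_p·4.7 = 0.
So ω_n = √(4.7K_p) and 2ζω_n = 6.1, giving ζ = 6.1/(2√(4.7K_p)).
Setting ζ = 0.32: √(4.7K_p) = 6.1/(2·0.32) = 9.531, so K_p = 90.84/4.7 = 19.3.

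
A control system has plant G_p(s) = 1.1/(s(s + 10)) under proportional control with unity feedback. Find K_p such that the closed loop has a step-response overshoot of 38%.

K_p = 262

From %OS = 100·exp(−πζ/√(1−ζ²)) = 38%, ζ = −ln(0.38)/√(π²+ln²(0.38)) = 0.2943.
Characteristic equation s² + 10s + 1.1K_p = 0 gives ζ = 10/(2√(1.1K_p)).
Setting ζ = 0.2943: √(1.1K_p) = 10/(2·0.2943) = 16.99, so K_p = 288.5/1.1 = 262.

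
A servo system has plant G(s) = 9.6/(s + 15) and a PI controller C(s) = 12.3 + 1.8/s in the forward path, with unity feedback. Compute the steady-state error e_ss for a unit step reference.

0

The open loop C(s)G(s) has a pole at the origin (type 1), so the static position error constant is infinite and e_ss = 1/(1+∞) = 0.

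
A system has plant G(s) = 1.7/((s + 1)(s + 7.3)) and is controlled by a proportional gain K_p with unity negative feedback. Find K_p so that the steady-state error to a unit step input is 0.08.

K_p = 49.4

Steady-state error for a unit step on this type-0 loop is 1/(1 + K_p·G(0)).
G(0) = 0.2329. Require 1/(1 + K_p·0.2329) = 0.08, so 1 + 0.2329·K_p = 12.5.
K_p = (12.5 − 1)/0.2329 = 49.4.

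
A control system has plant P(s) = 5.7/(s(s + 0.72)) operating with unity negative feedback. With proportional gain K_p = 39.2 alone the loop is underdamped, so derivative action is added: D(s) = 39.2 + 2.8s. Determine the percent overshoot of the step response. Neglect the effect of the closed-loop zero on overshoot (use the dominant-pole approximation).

12.1%

Forward path: (39.2 + 2.8s)·5.7/(s(s+0.72)). The closed-loop characteristic equation is s² + (0.72 + 5.7·2.8)s + 5.7·39.2 = 0.
That is s² + 16.68s + 223.4 = 0, so ω_n = 14.95 rad/s and ζ = 16.68/(2·14.95) = 0.5579.
%OS = 100·exp(−πζ/√(1−ζ²)) = 12.1%.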